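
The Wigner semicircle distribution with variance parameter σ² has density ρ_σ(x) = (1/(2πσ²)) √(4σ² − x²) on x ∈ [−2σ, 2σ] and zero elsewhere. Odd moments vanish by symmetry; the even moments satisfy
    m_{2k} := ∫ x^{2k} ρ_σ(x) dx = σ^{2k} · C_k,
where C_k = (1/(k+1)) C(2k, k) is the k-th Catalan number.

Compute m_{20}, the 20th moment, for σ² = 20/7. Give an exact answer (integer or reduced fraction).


By the scaled semicircle moment identity, m_{2k} = σ^{2k} · C_k with k = 10.
C_10 = (1/(k+1)) · C(2k, k) = (1/11) · C(20, 10) = (1/11) · 184756 = 16796.
σ^{2k} = (σ²)^k = (20/7)^10 = 10240000000000/282475249.

Therefore m_{20} = σ^{20} · C_10 = (10240000000000/282475249) · 16796 = 171991040000000000/282475249.


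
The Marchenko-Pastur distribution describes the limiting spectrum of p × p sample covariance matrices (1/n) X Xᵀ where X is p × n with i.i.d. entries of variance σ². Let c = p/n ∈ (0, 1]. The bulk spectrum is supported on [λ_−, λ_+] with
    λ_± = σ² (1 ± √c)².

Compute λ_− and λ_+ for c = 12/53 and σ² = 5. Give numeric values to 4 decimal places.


c = 12/53 = 0.226415; √c = 0.475831.
λ_− = σ² (1 − √c)² = 5 · (1 − 0.475831)² = 5 · (0.524169)² = 1.373766.
λ_+ = σ² (1 + √c)² = 5 · (1 + 0.475831)² = 5 · (1.475831)² = 10.890385.

Rounded to 4 decimal places: λ_− ≈ 1.3738, λ_+ ≈ 10.8904.


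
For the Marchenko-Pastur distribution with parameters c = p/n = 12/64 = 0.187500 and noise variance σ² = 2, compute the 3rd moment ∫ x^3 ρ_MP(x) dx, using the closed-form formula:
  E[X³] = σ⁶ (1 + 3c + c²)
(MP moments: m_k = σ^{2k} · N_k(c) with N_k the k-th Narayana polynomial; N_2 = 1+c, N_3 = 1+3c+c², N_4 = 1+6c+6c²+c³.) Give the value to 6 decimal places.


E[X³] = σ⁶ (1 + 3c + c²) (third MP moment). With σ² = 2 (so σ⁶ = 8) and c = 12/64 = 0.187500: E[X³] = 8 · (1 + 3·0.187500 + (0.187500)²) = 8 · 1.597656.

So E[X^3] = 12.781250.


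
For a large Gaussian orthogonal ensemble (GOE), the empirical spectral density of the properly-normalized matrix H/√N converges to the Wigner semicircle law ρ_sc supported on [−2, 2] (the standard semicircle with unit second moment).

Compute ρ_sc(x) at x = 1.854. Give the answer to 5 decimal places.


ρ_sc(x) = (1/(2π)) √(4 − x²). With x = 1.854:
  4 − x² = 4 − (1.854)² = 4 − 3.437316 = 0.562684.
  √(4 − x²) = 0.750123.
  1/(2π) = 0.159155.
  ρ_sc(1.854) = 0.159155 · 0.750123 = 0.119386.

Rounded to 5 decimal places: ρ_sc(1.854) ≈ 0.11939.


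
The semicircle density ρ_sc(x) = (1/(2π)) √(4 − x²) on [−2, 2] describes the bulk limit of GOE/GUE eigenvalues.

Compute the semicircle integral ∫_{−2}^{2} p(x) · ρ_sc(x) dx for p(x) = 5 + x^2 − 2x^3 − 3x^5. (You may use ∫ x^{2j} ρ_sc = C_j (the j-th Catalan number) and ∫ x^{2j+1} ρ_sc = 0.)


Write p(x) = Σ a_i x^i, split into monomials and integrate each against ρ_sc separately.
Using ∫ x^{2j} ρ_sc = C_j = (1/(j+1)) C(2j, j) (Catalan numbers) and ∫ x^{2j+1} ρ_sc = 0 (odd monomials vanish by symmetry):
  i = 0 (even): a_0 · C_{0} = 5 · 1 = 5
  i = 2 (even): a_2 · C_{1} = 1 · 1 = 1
  i = 3 (odd): ∫ x^3 ρ_sc = 0 (vanishes)
  i = 5 (odd): ∫ x^5 ρ_sc = 0 (vanishes)

Summing the contributions: ∫_{−2}^{2} p(x) ρ_sc(x) dx = 5 + 1 = 6.


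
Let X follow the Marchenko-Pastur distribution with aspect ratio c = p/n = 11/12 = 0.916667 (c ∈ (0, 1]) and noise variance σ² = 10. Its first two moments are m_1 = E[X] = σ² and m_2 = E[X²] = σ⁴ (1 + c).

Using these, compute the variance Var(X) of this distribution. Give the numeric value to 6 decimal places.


m_1 = E[X] = σ² = 10, so m_1² = 100.
m_2 = E[X²] = σ⁴ (1 + c) = 100 · (1 + 0.916667) = 100 · 1.916667 = 191.666667.
(Note m_2 − m_1² simplifies to c · σ⁴ = 0.916667 · 100.)

Var(X) = m_2 − m_1² = 191.666667 − 100 = 91.666667.


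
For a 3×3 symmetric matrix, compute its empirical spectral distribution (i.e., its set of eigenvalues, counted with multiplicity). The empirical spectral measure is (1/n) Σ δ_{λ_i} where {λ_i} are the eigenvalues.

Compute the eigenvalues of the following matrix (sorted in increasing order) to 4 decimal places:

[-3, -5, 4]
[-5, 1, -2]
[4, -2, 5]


Since M is real symmetric, all three eigenvalues are real; they are the roots of det(λI − M) = λ³ − (tr M) λ² + s λ − det M, where s is the sum of the principal 2×2 minors.
tr M = -3 + 1 + 5 = 3.
s = ((-3)·1 − (-5)²) + ((-3)·5 − 4²) + (1·5 − (-2)²) = -28 + (-31) + 1 = -58.
det M (expand along row 1) = (-3)·1 − (-5)·(-17) + 4·6 = -64.
Characteristic polynomial: λ³ − 3λ² − 58λ + 64 = 0.
Substitute λ = y + (tr M)/3 = y + 1.000000 to remove the quadratic term: y³ + p·y + q = 0 with p = s − (tr M)²/3 = -61.000000 and q = −2(tr M)³/27 + (tr M)·s/3 − det M = 4.000000.
Three real roots ⇒ use the trigonometric (Viète) form: r = 2√(−p/3) = 9.018500, φ = arccos(3q/(p·r)) = arccos(-0.021813) = 1.592611 rad.
y_k = r·cos(φ/3 − 2πk/3) for k = 0, 1, 2 gives y = 7.777254, 0.065578, -7.842832.
λ_k = y_k + 1.000000 gives λ = 8.7773, 1.0656, -6.8428 (check: the sum is 3.0000 = tr M).

Eigenvalues sorted in increasing order: [-6.8428, 1.0656, 8.7773].


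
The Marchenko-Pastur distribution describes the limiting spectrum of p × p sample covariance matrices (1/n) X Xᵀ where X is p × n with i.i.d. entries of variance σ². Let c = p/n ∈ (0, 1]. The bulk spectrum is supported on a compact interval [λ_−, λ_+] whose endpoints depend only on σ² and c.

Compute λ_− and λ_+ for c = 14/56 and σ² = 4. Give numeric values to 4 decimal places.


c = 14/56 = 0.250000; √c = 0.500000.
λ_− = σ² (1 − √c)² = 4 · (1 − 0.500000)² = 4 · (0.500000)² = 1.000000.
λ_+ = σ² (1 + √c)² = 4 · (1 + 0.500000)² = 4 · (1.500000)² = 9.000000.

Rounded to 4 decimal places: λ_− ≈ 1.0000, λ_+ ≈ 9.0000.


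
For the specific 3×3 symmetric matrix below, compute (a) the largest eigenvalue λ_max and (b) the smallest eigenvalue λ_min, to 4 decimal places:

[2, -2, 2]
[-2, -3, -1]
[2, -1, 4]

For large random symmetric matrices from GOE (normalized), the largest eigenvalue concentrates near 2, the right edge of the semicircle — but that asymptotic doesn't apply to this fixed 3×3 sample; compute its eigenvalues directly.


Since M is real symmetric, all three eigenvalues are real; they are the roots of det(λI − M) = λ³ − (tr M) λ² + s λ − det M, where s is the sum of the principal 2×2 minors.
tr M = 2 + (-3) + 4 = 3.
s = (2·(-3) − (-2)²) + (2·4 − 2²) + ((-3)·4 − (-1)²) = -10 + 4 + (-13) = -19.
det M (expand along row 1) = 2·(-13) − (-2)·(-6) + 2·8 = -22.
Characteristic polynomial: λ³ − 3λ² − 19λ + 22 = 0.
Substitute λ = y + (tr M)/3 = y + 1.000000 to remove the quadratic term: y³ + p·y + q = 0 with p = s − (tr M)²/3 = -22.000000 and q = −2(tr M)³/27 + (tr M)·s/3 − det M = 1.000000.
Three real roots ⇒ use the trigonometric (Viète) form: r = 2√(−p/3) = 5.416026, φ = arccos(3q/(p·r)) = arccos(-0.025178) = 1.595977 rad.
y_k = r·cos(φ/3 − 2πk/3) for k = 0, 1, 2 gives y = 4.667521, 0.045459, -4.712980.
λ_k = y_k + 1.000000 gives λ = 5.6675, 1.0455, -3.7130 (check: the sum is 3.0000 = tr M).

Hence λ_max = 5.6675 and λ_min = -3.7130.


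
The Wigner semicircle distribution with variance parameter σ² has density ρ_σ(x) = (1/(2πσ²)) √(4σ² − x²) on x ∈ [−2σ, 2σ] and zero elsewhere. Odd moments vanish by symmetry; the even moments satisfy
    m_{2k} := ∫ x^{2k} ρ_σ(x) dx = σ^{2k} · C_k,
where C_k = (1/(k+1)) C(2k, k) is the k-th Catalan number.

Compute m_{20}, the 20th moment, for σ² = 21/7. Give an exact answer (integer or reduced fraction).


By the scaled semicircle moment identity, m_{2k} = σ^{2k} · C_k with k = 10.
C_10 = (1/(k+1)) · C(2k, k) = (1/11) · C(20, 10) = (1/11) · 184756 = 16796.
σ^{2k} = (σ²)^k = (21/7)^10 = 59049.

Therefore m_{20} = σ^{20} · C_10 = 59049 · 16796 = 991787004.


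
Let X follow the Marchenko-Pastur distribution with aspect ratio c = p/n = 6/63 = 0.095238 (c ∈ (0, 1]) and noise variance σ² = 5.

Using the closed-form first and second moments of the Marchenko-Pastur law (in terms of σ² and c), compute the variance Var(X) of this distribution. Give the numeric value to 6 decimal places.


Recall the MP moments m_1 = E[X] = σ² and m_2 = E[X²] = σ⁴ (1 + c).
m_1 = E[X] = σ² = 5, so m_1² = 25.
m_2 = E[X²] = σ⁴ (1 + c) = 25 · (1 + 0.095238) = 25 · 1.095238 = 27.380952.
(Note m_2 − m_1² simplifies to c · σ⁴ = 0.095238 · 25.)

Var(X) = m_2 − m_1² = 27.380952 − 25 = 2.380952.


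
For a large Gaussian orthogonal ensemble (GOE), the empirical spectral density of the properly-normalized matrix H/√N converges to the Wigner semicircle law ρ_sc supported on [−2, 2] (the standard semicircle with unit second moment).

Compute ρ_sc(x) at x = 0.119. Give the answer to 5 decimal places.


ρ_sc(x) = (1/(2π)) √(4 − x²). With x = 0.119:
  4 − x² = 4 − (0.119)² = 4 − 0.014161 = 3.985839.
  √(4 − x²) = 1.996457.
  1/(2π) = 0.159155.
  ρ_sc(0.119) = 0.159155 · 1.996457 = 0.317746.

Rounded to 5 decimal places: ρ_sc(0.119) ≈ 0.31775.


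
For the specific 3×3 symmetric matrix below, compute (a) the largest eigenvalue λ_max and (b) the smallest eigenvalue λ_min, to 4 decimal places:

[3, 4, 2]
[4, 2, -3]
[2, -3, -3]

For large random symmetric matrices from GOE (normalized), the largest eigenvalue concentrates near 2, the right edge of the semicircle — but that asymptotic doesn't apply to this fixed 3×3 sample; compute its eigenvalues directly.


Since M is real symmetric, all three eigenvalues are real; they are the roots of det(λI − M) = λ³ − (tr M) λ² + s λ − det M, where s is the sum of the principal 2×2 minors.
tr M = 3 + 2 + (-3) = 2.
s = (3·2 − 4²) + (3·(-3) − 2²) + (2·(-3) − (-3)²) = -10 + (-13) + (-15) = -38.
det M (expand along row 1) = 3·(-15) − 4·(-6) + 2·(-16) = -53.
Characteristic polynomial: λ³ − 2λ² − 38λ + 53 = 0.
Substitute λ = y + (tr M)/3 = y + 0.666667 to remove the quadratic term: y³ + p·y + q = 0 with p = s − (tr M)²/3 = -39.333333 and q = −2(tr M)³/27 + (tr M)·s/3 − det M = 27.074074.
Three real roots ⇒ use the trigonometric (Viète) form: r = 2√(−p/3) = 7.241854, φ = arccos(3q/(p·r)) = arccos(-0.285144) = 1.859953 rad.
y_k = r·cos(φ/3 − 2πk/3) for k = 0, 1, 2 gives y = 5.894054, 0.696930, -6.590985.
λ_k = y_k + 0.666667 gives λ = 6.5607, 1.3636, -5.9243 (check: the sum is 2.0000 = tr M).

Hence λ_max = 6.5607 and λ_min = -5.9243.


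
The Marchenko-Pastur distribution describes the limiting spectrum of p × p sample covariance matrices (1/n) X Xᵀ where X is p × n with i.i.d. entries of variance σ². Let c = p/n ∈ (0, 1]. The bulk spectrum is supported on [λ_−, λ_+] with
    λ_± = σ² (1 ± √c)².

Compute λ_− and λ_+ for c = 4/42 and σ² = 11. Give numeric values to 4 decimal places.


c = 4/42 = 0.095238; √c = 0.308607.
λ_− = σ² (1 − √c)² = 11 · (1 − 0.308607)² = 11 · (0.691393)² = 5.258272.
λ_+ = σ² (1 + √c)² = 11 · (1 + 0.308607)² = 11 · (1.308607)² = 18.836966.

Rounded to 4 decimal places: λ_− ≈ 5.2583, λ_+ ≈ 18.8370.


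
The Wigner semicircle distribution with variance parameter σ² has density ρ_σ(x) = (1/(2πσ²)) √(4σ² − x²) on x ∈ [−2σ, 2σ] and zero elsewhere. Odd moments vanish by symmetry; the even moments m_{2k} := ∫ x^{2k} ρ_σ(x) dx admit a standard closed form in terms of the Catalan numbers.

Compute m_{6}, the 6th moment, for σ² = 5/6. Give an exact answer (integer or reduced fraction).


By the scaled semicircle moment identity, m_{2k} = σ^{2k} · C_k with k = 3.
C_3 = (1/(k+1)) · C(2k, k) = (1/4) · C(6, 3) = (1/4) · 20 = 5.
σ^{2k} = (σ²)^k = (5/6)^3 = 125/216.

Therefore m_{6} = σ^{6} · C_3 = (125/216) · 5 = 625/216.


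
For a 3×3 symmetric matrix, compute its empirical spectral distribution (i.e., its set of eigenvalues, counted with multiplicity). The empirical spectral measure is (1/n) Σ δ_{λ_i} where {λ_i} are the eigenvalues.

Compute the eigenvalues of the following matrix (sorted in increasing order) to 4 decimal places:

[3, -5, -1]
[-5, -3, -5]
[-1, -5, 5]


Since M is real symmetric, all three eigenvalues are real; they are the roots of det(λI − M) = λ³ − (tr M) λ² + s λ − det M, where s is the sum of the principal 2×2 minors.
tr M = 3 + (-3) + 5 = 5.
s = (3·(-3) − (-5)²) + (3·5 − (-1)²) + ((-3)·5 − (-5)²) = -34 + 14 + (-40) = -60.
det M (expand along row 1) = 3·(-40) − (-5)·(-30) + (-1)·22 = -292.
Characteristic polynomial: λ³ − 5λ² − 60λ + 292 = 0.
Substitute λ = y + (tr M)/3 = y + 1.666667 to remove the quadratic term: y³ + p·y + q = 0 with p = s − (tr M)²/3 = -68.333333 and q = −2(tr M)³/27 + (tr M)·s/3 − det M = 182.740741.
Three real roots ⇒ use the trigonometric (Viète) form: r = 2√(−p/3) = 9.545214, φ = arccos(3q/(p·r)) = arccos(-0.840501) = 2.569004 rad.
y_k = r·cos(φ/3 − 2πk/3) for k = 0, 1, 2 gives y = 6.254128, 3.117754, -9.371882.
λ_k = y_k + 1.666667 gives λ = 7.9208, 4.7844, -7.7052 (check: the sum is 5.0000 = tr M).

Eigenvalues sorted in increasing order: [-7.7052, 4.7844, 7.9208].


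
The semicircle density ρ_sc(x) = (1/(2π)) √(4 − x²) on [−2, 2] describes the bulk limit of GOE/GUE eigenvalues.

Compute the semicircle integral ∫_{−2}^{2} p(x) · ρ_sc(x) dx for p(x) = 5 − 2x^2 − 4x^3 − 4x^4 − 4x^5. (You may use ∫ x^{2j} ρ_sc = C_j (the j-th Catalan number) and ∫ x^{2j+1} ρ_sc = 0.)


Write p(x) = Σ a_i x^i, split into monomials and integrate each against ρ_sc separately.
Using ∫ x^{2j} ρ_sc = C_j = (1/(j+1)) C(2j, j) (Catalan numbers) and ∫ x^{2j+1} ρ_sc = 0 (odd monomials vanish by symmetry):
  i = 0 (even): a_0 · C_{0} = 5 · 1 = 5
  i = 2 (even): a_2 · C_{1} = -2 · 1 = -2
  i = 3 (odd): ∫ x^3 ρ_sc = 0 (vanishes)
  i = 4 (even): a_4 · C_{2} = -4 · 2 = -8
  i = 5 (odd): ∫ x^5 ρ_sc = 0 (vanishes)

Summing the contributions: ∫_{−2}^{2} p(x) ρ_sc(x) dx = 5 + (-2) + (-8) = -5.


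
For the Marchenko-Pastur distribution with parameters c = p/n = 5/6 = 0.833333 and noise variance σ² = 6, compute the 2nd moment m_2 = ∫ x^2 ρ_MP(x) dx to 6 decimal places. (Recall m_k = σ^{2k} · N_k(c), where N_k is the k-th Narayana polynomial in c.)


E[X²] = σ⁴ (1 + c) (second MP moment). With σ² = 6 (so σ⁴ = 36) and c = 5/6 = 0.833333: E[X²] = 36 · (1 + 0.833333) = 36 · 1.833333.

So E[X^2] = 66.000000.


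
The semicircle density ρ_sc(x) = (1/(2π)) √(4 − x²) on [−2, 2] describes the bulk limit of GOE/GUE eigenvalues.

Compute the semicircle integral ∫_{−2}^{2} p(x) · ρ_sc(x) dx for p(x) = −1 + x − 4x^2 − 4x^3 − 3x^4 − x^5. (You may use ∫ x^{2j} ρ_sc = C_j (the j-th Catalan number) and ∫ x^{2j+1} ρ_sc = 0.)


Write p(x) = Σ a_i x^i, split into monomials and integrate each against ρ_sc separately.
Using ∫ x^{2j} ρ_sc = C_j = (1/(j+1)) C(2j, j) (Catalan numbers) and ∫ x^{2j+1} ρ_sc = 0 (odd monomials vanish by symmetry):
  i = 0 (even): a_0 · C_{0} = -1 · 1 = -1
  i = 1 (odd): ∫ x^1 ρ_sc = 0 (vanishes)
  i = 2 (even): a_2 · C_{1} = -4 · 1 = -4
  i = 3 (odd): ∫ x^3 ρ_sc = 0 (vanishes)
  i = 4 (even): a_4 · C_{2} = -3 · 2 = -6
  i = 5 (odd): ∫ x^5 ρ_sc = 0 (vanishes)

Summing the contributions: ∫_{−2}^{2} p(x) ρ_sc(x) dx = (-1) + (-4) + (-6) = -11.


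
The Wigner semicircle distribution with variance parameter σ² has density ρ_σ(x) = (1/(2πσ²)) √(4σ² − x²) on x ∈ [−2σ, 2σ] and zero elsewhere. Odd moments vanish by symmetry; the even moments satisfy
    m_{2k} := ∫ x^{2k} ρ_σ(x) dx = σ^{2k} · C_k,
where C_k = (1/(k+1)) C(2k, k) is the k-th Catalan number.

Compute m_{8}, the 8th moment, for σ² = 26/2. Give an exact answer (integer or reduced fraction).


By the scaled semicircle moment identity, m_{2k} = σ^{2k} · C_k with k = 4.
C_4 = (1/(k+1)) · C(2k, k) = (1/5) · C(8, 4) = (1/5) · 70 = 14.
σ^{2k} = (σ²)^k = (26/2)^4 = 28561.

Therefore m_{8} = σ^{8} · C_4 = 28561 · 14 = 399854.


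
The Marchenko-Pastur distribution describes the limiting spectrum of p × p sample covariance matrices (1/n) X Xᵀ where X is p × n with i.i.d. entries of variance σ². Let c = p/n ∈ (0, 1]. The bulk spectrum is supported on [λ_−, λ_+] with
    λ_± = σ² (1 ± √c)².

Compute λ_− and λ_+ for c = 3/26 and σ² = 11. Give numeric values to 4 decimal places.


c = 3/26 = 0.115385; √c = 0.339683.
λ_− = σ² (1 − √c)² = 11 · (1 − 0.339683)² = 11 · (0.660317)² = 4.796202.
λ_+ = σ² (1 + √c)² = 11 · (1 + 0.339683)² = 11 · (1.339683)² = 19.742259.

Rounded to 4 decimal places: λ_− ≈ 4.7962, λ_+ ≈ 19.7423.


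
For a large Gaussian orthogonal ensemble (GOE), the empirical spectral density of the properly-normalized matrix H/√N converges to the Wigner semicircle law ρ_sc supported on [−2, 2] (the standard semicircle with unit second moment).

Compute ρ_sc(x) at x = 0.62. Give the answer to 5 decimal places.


ρ_sc(x) = (1/(2π)) √(4 − x²). With x = 0.62:
  4 − x² = 4 − (0.62)² = 4 − 0.384400 = 3.615600.
  √(4 − x²) = 1.901473.
  1/(2π) = 0.159155.
  ρ_sc(0.62) = 0.159155 · 1.901473 = 0.302629.

Rounded to 5 decimal places: ρ_sc(0.62) ≈ 0.30263.


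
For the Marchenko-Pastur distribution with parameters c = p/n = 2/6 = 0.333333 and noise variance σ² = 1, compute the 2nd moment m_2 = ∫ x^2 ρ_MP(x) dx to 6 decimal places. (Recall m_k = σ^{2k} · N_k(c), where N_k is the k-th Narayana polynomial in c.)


E[X²] = σ⁴ (1 + c) (second MP moment). With σ² = 1 (so σ⁴ = 1) and c = 2/6 = 0.333333: E[X²] = 1 · (1 + 0.333333) = 1 · 1.333333.

So E[X^2] = 1.333333.


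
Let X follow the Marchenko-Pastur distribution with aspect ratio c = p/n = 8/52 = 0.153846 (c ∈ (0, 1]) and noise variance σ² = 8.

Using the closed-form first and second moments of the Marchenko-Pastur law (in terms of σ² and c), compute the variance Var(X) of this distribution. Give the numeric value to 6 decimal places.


Recall the MP moments m_1 = E[X] = σ² and m_2 = E[X²] = σ⁴ (1 + c).
m_1 = E[X] = σ² = 8, so m_1² = 64.
m_2 = E[X²] = σ⁴ (1 + c) = 64 · (1 + 0.153846) = 64 · 1.153846 = 73.846154.
(Note m_2 − m_1² simplifies to c · σ⁴ = 0.153846 · 64.)

Var(X) = m_2 − m_1² = 73.846154 − 64 = 9.846154.


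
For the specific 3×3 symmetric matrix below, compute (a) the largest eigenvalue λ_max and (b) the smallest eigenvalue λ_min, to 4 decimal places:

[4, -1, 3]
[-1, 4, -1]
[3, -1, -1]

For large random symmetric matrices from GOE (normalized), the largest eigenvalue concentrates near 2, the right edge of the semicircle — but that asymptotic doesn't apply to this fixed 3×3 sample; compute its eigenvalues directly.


Since M is real symmetric, all three eigenvalues are real; they are the roots of det(λI − M) = λ³ − (tr M) λ² + s λ − det M, where s is the sum of the principal 2×2 minors.
tr M = 4 + 4 + (-1) = 7.
s = (4·4 − (-1)²) + (4·(-1) − 3²) + (4·(-1) − (-1)²) = 15 + (-13) + (-5) = -3.
det M (expand along row 1) = 4·(-5) − (-1)·4 + 3·(-11) = -49.
Characteristic polynomial: λ³ − 7λ² − 3λ + 49 = 0.
Substitute λ = y + (tr M)/3 = y + 2.333333 to remove the quadratic term: y³ + p·y + q = 0 with p = s − (tr M)²/3 = -19.333333 and q = −2(tr M)³/27 + (tr M)·s/3 − det M = 16.592593.
Three real roots ⇒ use the trigonometric (Viète) form: r = 2√(−p/3) = 5.077182, φ = arccos(3q/(p·r)) = arccos(-0.507114) = 2.102630 rad.
y_k = r·cos(φ/3 − 2πk/3) for k = 0, 1, 2 gives y = 3.880374, 0.895365, -4.775739.
λ_k = y_k + 2.333333 gives λ = 6.2137, 3.2287, -2.4424 (check: the sum is 7.0000 = tr M).

Hence λ_max = 6.2137 and λ_min = -2.4424.


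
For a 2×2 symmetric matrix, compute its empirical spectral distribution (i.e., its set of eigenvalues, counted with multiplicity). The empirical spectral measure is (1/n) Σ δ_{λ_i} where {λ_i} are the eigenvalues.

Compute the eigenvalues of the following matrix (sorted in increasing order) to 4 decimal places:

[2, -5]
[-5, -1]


Since M is real symmetric, both eigenvalues are real; they are the roots of det(λI − M) = λ² − (tr M) λ + det M.
tr M = 2 + (-1) = 1.
det M = 2·(-1) − (-5)² = -2 − 25 = -27.
Characteristic polynomial: λ² − λ − 27 = 0.
Discriminant Δ = (tr M)² − 4·det M = 1 − (-108) = 109; √Δ = 10.440307.
λ = (tr M ± √Δ)/2 = (1 ± 10.440307)/2, giving (tr M − √Δ)/2 = -4.7202 and (tr M + √Δ)/2 = 5.7202.

Eigenvalues sorted in increasing order: [-4.7202, 5.7202].


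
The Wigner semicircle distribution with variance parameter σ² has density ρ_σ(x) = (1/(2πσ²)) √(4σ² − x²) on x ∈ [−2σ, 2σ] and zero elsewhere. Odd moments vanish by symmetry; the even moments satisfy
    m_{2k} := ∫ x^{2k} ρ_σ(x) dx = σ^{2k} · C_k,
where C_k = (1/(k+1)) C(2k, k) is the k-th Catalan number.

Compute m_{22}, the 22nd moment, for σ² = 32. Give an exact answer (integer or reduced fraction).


By the scaled semicircle moment identity, m_{2k} = σ^{2k} · C_k with k = 11.
C_11 = (1/(k+1)) · C(2k, k) = (1/12) · C(22, 11) = (1/12) · 705432 = 58786.
σ^{2k} = (σ²)^k = (32)^11 = 36028797018963968.

Therefore m_{22} = σ^{22} · C_11 = 36028797018963968 · 58786 = 2117988861556815822848.


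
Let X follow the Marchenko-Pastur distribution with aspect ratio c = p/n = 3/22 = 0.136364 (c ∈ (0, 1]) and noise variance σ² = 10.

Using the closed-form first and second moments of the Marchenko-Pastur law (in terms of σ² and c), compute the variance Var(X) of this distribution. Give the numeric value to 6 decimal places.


Recall the MP moments m_1 = E[X] = σ² and m_2 = E[X²] = σ⁴ (1 + c).
m_1 = E[X] = σ² = 10, so m_1² = 100.
m_2 = E[X²] = σ⁴ (1 + c) = 100 · (1 + 0.136364) = 100 · 1.136364 = 113.636364.
(Note m_2 − m_1² simplifies to c · σ⁴ = 0.136364 · 100.)

Var(X) = m_2 − m_1² = 113.636364 − 100 = 13.636364.


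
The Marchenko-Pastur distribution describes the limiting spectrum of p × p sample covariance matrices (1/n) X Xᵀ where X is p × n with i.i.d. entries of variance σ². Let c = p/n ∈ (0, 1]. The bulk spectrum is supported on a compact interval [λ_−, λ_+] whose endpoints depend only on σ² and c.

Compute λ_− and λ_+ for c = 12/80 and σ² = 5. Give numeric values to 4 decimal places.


c = 12/80 = 0.150000; √c = 0.387298.
λ_− = σ² (1 − √c)² = 5 · (1 − 0.387298)² = 5 · (0.612702)² = 1.877017.
λ_+ = σ² (1 + √c)² = 5 · (1 + 0.387298)² = 5 · (1.387298)² = 9.622983.

Rounded to 4 decimal places: λ_− ≈ 1.8770, λ_+ ≈ 9.6230.


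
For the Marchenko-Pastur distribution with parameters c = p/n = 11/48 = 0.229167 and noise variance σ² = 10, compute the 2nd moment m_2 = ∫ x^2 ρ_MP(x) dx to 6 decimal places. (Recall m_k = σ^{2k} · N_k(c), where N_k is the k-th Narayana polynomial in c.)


E[X²] = σ⁴ (1 + c) (second MP moment). With σ² = 10 (so σ⁴ = 100) and c = 11/48 = 0.229167: E[X²] = 100 · (1 + 0.229167) = 100 · 1.229167.

So E[X^2] = 122.916667.


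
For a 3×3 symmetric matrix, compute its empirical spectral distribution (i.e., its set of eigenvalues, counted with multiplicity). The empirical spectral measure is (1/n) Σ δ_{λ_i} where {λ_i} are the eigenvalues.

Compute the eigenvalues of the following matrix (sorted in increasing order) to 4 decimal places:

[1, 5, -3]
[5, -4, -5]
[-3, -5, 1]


Since M is real symmetric, all three eigenvalues are real; they are the roots of det(λI − M) = λ³ − (tr M) λ² + s λ − det M, where s is the sum of the principal 2×2 minors.
tr M = 1 + (-4) + 1 = -2.
s = (1·(-4) − 5²) + (1·1 − (-3)²) + ((-4)·1 − (-5)²) = -29 + (-8) + (-29) = -66.
det M (expand along row 1) = 1·(-29) − 5·(-10) + (-3)·(-37) = 132.
Characteristic polynomial: λ³ + 2λ² − 66λ − 132 = 0.
Substitute λ = y + (tr M)/3 = y − 0.666667 to remove the quadratic term: y³ + p·y + q = 0 with p = s − (tr M)²/3 = -67.333333 and q = −2(tr M)³/27 + (tr M)·s/3 − det M = -87.407407.
Three real roots ⇒ use the trigonometric (Viète) form: r = 2√(−p/3) = 9.475114, φ = arccos(3q/(p·r)) = arccos(0.411012) = 1.147232 rad.
y_k = r·cos(φ/3 − 2πk/3) for k = 0, 1, 2 gives y = 8.790705, -1.333333, -7.457372.
λ_k = y_k − 0.666667 gives λ = 8.1240, -2.0000, -8.1240 (check: the sum is -2.0000 = tr M).

Eigenvalues sorted in increasing order: [-8.1240, -2.0000, 8.1240].


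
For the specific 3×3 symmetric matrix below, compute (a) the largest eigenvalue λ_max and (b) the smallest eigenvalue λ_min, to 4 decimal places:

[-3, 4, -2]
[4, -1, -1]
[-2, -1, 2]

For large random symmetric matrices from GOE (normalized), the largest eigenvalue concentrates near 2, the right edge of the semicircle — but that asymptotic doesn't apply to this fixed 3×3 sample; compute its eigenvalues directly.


Since M is real symmetric, all three eigenvalues are real; they are the roots of det(λI − M) = λ³ − (tr M) λ² + s λ − det M, where s is the sum of the principal 2×2 minors.
tr M = -3 + (-1) + 2 = -2.
s = ((-3)·(-1) − 4²) + ((-3)·2 − (-2)²) + ((-1)·2 − (-1)²) = -13 + (-10) + (-3) = -26.
det M (expand along row 1) = (-3)·(-3) − 4·6 + (-2)·(-6) = -3.
Characteristic polynomial: λ³ + 2λ² − 26λ + 3 = 0.
Substitute λ = y + (tr M)/3 = y − 0.666667 to remove the quadratic term: y³ + p·y + q = 0 with p = s − (tr M)²/3 = -27.333333 and q = −2(tr M)³/27 + (tr M)·s/3 − det M = 20.925926.
Three real roots ⇒ use the trigonometric (Viète) form: r = 2√(−p/3) = 6.036923, φ = arccos(3q/(p·r)) = arccos(-0.380450) = 1.961079 rad.
y_k = r·cos(φ/3 − 2πk/3) for k = 0, 1, 2 gives y = 4.792372, 0.783156, -5.575528.
λ_k = y_k − 0.666667 gives λ = 4.1257, 0.1165, -6.2422 (check: the sum is -2.0000 = tr M).

Hence λ_max = 4.1257 and λ_min = -6.2422.


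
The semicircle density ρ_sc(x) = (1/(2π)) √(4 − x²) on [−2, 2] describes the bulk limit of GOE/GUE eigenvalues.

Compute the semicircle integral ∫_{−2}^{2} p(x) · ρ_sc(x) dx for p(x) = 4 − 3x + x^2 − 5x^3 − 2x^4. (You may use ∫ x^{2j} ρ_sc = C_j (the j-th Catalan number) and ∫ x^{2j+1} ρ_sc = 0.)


Write p(x) = Σ a_i x^i, split into monomials and integrate each against ρ_sc separately.
Using ∫ x^{2j} ρ_sc = C_j = (1/(j+1)) C(2j, j) (Catalan numbers) and ∫ x^{2j+1} ρ_sc = 0 (odd monomials vanish by symmetry):
  i = 0 (even): a_0 · C_{0} = 4 · 1 = 4
  i = 1 (odd): ∫ x^1 ρ_sc = 0 (vanishes)
  i = 2 (even): a_2 · C_{1} = 1 · 1 = 1
  i = 3 (odd): ∫ x^3 ρ_sc = 0 (vanishes)
  i = 4 (even): a_4 · C_{2} = -2 · 2 = -4

Summing the contributions: ∫_{−2}^{2} p(x) ρ_sc(x) dx = 4 + 1 + (-4) = 1.


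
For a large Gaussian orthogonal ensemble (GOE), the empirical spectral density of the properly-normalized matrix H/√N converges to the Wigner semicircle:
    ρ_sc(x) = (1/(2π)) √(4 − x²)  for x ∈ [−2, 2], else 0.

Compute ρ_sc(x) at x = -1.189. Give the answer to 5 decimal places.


ρ_sc(x) = (1/(2π)) √(4 − x²). With x = -1.189:
  4 − x² = 4 − (-1.189)² = 4 − 1.413721 = 2.586279.
  √(4 − x²) = 1.608191.
  1/(2π) = 0.159155.
  ρ_sc(-1.189) = 0.159155 · 1.608191 = 0.255952.

Rounded to 5 decimal places: ρ_sc(-1.189) ≈ 0.25595.


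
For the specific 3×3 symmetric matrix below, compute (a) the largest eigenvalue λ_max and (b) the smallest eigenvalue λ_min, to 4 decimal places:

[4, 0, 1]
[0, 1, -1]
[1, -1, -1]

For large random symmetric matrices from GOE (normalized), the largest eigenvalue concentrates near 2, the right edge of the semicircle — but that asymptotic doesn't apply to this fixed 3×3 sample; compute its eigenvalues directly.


Since M is real symmetric, all three eigenvalues are real; they are the roots of det(λI − M) = λ³ − (tr M) λ² + s λ − det M, where s is the sum of the principal 2×2 minors.
tr M = 4 + 1 + (-1) = 4.
s = (4·1 − 0²) + (4·(-1) − 1²) + (1·(-1) − (-1)²) = 4 + (-5) + (-2) = -3.
det M (expand along row 1) = 4·(-2) − 0·1 + 1·(-1) = -9.
Characteristic polynomial: λ³ − 4λ² − 3λ + 9 = 0.
Substitute λ = y + (tr M)/3 = y + 1.333333 to remove the quadratic term: y³ + p·y + q = 0 with p = s − (tr M)²/3 = -8.333333 and q = −2(tr M)³/27 + (tr M)·s/3 − det M = 0.259259.
Three real roots ⇒ use the trigonometric (Viète) form: r = 2√(−p/3) = 3.333333, φ = arccos(3q/(p·r)) = arccos(-0.028000) = 1.598800 rad.
y_k = r·cos(φ/3 − 2πk/3) for k = 0, 1, 2 gives y = 2.871068, 0.031115, -2.902183.
λ_k = y_k + 1.333333 gives λ = 4.2044, 1.3644, -1.5688 (check: the sum is 4.0000 = tr M).

Hence λ_max = 4.2044 and λ_min = -1.5688.


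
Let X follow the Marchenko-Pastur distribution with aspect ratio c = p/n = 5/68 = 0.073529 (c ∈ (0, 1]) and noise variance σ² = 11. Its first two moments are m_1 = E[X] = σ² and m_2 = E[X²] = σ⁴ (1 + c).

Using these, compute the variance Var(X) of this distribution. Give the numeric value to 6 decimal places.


m_1 = E[X] = σ² = 11, so m_1² = 121.
m_2 = E[X²] = σ⁴ (1 + c) = 121 · (1 + 0.073529) = 121 · 1.073529 = 129.897059.
(Note m_2 − m_1² simplifies to c · σ⁴ = 0.073529 · 121.)

Var(X) = m_2 − m_1² = 129.897059 − 121 = 8.897059.


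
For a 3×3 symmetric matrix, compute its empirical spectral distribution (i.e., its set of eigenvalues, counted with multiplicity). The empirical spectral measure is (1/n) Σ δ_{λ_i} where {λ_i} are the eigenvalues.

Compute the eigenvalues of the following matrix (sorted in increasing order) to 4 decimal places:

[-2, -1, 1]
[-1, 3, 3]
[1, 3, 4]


Since M is real symmetric, all three eigenvalues are real; they are the roots of det(λI − M) = λ³ − (tr M) λ² + s λ − det M, where s is the sum of the principal 2×2 minors.
tr M = -2 + 3 + 4 = 5.
s = ((-2)·3 − (-1)²) + ((-2)·4 − 1²) + (3·4 − 3²) = -7 + (-9) + 3 = -13.
det M (expand along row 1) = (-2)·3 − (-1)·(-7) + 1·(-6) = -19.
Characteristic polynomial: λ³ − 5λ² − 13λ + 19 = 0.
Substitute λ = y + (tr M)/3 = y + 1.666667 to remove the quadratic term: y³ + p·y + q = 0 with p = s − (tr M)²/3 = -21.333333 and q = −2(tr M)³/27 + (tr M)·s/3 − det M = -11.925926.
Three real roots ⇒ use the trigonometric (Viète) form: r = 2√(−p/3) = 5.333333, φ = arccos(3q/(p·r)) = arccos(0.314453) = 1.250916 rad.
y_k = r·cos(φ/3 − 2πk/3) for k = 0, 1, 2 gives y = 4.876371, -0.567599, -4.308771.
λ_k = y_k + 1.666667 gives λ = 6.5430, 1.0991, -2.6421 (check: the sum is 5.0000 = tr M).

Eigenvalues sorted in increasing order: [-2.6421, 1.0991, 6.5430].


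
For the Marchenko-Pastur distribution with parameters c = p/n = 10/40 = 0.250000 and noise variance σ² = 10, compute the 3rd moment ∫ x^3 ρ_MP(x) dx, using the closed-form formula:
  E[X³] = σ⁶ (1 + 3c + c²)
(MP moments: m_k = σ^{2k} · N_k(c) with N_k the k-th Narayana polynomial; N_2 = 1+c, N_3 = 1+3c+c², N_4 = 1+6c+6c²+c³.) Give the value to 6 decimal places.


E[X³] = σ⁶ (1 + 3c + c²) (third MP moment). With σ² = 10 (so σ⁶ = 1000) and c = 10/40 = 0.250000: E[X³] = 1000 · (1 + 3·0.250000 + (0.250000)²) = 1000 · 1.812500.

So E[X^3] = 1812.500000.


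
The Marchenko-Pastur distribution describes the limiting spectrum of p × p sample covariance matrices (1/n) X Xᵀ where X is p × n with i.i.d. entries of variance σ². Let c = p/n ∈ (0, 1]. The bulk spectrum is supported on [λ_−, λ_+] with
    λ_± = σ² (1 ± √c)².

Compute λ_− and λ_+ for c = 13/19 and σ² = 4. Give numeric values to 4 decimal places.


c = 13/19 = 0.684211; √c = 0.827170.
λ_− = σ² (1 − √c)² = 4 · (1 − 0.827170)² = 4 · (0.172830)² = 0.119481.
λ_+ = σ² (1 + √c)² = 4 · (1 + 0.827170)² = 4 · (1.827170)² = 13.354204.

Rounded to 4 decimal places: λ_− ≈ 0.1195, λ_+ ≈ 13.3542.


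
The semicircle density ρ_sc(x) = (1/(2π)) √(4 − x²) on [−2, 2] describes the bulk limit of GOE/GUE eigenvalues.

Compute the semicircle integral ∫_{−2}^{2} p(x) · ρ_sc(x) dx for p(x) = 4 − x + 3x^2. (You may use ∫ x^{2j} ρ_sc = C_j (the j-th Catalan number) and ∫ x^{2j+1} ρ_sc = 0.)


Write p(x) = Σ a_i x^i, split into monomials and integrate each against ρ_sc separately.
Using ∫ x^{2j} ρ_sc = C_j = (1/(j+1)) C(2j, j) (Catalan numbers) and ∫ x^{2j+1} ρ_sc = 0 (odd monomials vanish by symmetry):
  i = 0 (even): a_0 · C_{0} = 4 · 1 = 4
  i = 1 (odd): ∫ x^1 ρ_sc = 0 (vanishes)
  i = 2 (even): a_2 · C_{1} = 3 · 1 = 3

Summing the contributions: ∫_{−2}^{2} p(x) ρ_sc(x) dx = 4 + 3 = 7.


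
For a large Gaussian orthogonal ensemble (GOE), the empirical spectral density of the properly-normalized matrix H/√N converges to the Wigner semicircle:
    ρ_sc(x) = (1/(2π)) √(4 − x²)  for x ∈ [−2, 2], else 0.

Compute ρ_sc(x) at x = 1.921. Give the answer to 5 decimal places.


ρ_sc(x) = (1/(2π)) √(4 − x²). With x = 1.921:
  4 − x² = 4 − (1.921)² = 4 − 3.690241 = 0.309759.
  √(4 − x²) = 0.556560.
  1/(2π) = 0.159155.
  ρ_sc(1.921) = 0.159155 · 0.556560 = 0.088579.

Rounded to 5 decimal places: ρ_sc(1.921) ≈ 0.08858.


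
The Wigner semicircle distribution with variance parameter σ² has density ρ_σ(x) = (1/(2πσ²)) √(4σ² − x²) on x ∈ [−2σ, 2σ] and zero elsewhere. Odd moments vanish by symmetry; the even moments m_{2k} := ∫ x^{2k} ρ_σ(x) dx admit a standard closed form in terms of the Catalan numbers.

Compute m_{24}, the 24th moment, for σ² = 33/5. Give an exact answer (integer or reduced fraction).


By the scaled semicircle moment identity, m_{2k} = σ^{2k} · C_k with k = 12.
C_12 = (1/(k+1)) · C(2k, k) = (1/13) · C(24, 12) = (1/13) · 2704156 = 208012.
σ^{2k} = (σ²)^k = (33/5)^12 = 1667889514952984961/244140625.

Therefore m_{24} = σ^{24} · C_12 = (1667889514952984961/244140625) · 208012 = 346941033784400307707532/244140625.


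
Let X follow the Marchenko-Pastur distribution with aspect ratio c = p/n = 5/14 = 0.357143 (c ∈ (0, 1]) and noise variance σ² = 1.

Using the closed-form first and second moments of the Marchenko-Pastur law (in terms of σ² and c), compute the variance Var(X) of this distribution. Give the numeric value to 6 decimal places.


Recall the MP moments m_1 = E[X] = σ² and m_2 = E[X²] = σ⁴ (1 + c).
m_1 = E[X] = σ² = 1, so m_1² = 1.
m_2 = E[X²] = σ⁴ (1 + c) = 1 · (1 + 0.357143) = 1 · 1.357143 = 1.357143.
(Note m_2 − m_1² simplifies to c · σ⁴ = 0.357143 · 1.)

Var(X) = m_2 − m_1² = 1.357143 − 1 = 0.357143.


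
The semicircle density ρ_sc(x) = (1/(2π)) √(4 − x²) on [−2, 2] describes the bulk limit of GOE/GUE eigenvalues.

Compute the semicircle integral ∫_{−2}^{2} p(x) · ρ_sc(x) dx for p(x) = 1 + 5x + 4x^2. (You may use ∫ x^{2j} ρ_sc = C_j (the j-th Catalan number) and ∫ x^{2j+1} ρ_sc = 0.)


Write p(x) = Σ a_i x^i, split into monomials and integrate each against ρ_sc separately.
Using ∫ x^{2j} ρ_sc = C_j = (1/(j+1)) C(2j, j) (Catalan numbers) and ∫ x^{2j+1} ρ_sc = 0 (odd monomials vanish by symmetry):
  i = 0 (even): a_0 · C_{0} = 1 · 1 = 1
  i = 1 (odd): ∫ x^1 ρ_sc = 0 (vanishes)
  i = 2 (even): a_2 · C_{1} = 4 · 1 = 4

Summing the contributions: ∫_{−2}^{2} p(x) ρ_sc(x) dx = 1 + 4 = 5.


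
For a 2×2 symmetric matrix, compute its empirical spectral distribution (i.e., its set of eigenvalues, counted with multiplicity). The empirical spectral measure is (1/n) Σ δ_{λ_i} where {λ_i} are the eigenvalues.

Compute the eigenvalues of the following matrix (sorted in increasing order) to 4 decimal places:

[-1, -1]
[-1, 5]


Since M is real symmetric, both eigenvalues are real; they are the roots of det(λI − M) = λ² − (tr M) λ + det M.
tr M = -1 + 5 = 4.
det M = (-1)·5 − (-1)² = -5 − 1 = -6.
Characteristic polynomial: λ² − 4λ − 6 = 0.
Discriminant Δ = (tr M)² − 4·det M = 16 − (-24) = 40; √Δ = 6.324555.
λ = (tr M ± √Δ)/2 = (4 ± 6.324555)/2, giving (tr M − √Δ)/2 = -1.1623 and (tr M + √Δ)/2 = 5.1623.

Eigenvalues sorted in increasing order: [-1.1623, 5.1623].


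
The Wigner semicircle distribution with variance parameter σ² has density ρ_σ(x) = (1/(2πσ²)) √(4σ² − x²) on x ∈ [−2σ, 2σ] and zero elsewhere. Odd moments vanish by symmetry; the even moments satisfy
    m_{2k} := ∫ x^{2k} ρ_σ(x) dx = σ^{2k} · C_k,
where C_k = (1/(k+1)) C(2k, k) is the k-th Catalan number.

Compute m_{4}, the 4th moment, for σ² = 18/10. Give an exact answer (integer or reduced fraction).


By the scaled semicircle moment identity, m_{2k} = σ^{2k} · C_k with k = 2.
C_2 = (1/(k+1)) · C(2k, k) = (1/3) · C(4, 2) = (1/3) · 6 = 2.
σ^{2k} = (σ²)^k = (18/10)^2 = 81/25.

Therefore m_{4} = σ^{4} · C_2 = (81/25) · 2 = 162/25.


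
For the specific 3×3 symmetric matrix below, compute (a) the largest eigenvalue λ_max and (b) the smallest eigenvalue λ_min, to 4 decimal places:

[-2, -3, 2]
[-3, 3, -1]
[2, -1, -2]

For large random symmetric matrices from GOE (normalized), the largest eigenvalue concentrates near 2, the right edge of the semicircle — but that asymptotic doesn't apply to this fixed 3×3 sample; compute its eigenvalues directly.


Since M is real symmetric, all three eigenvalues are real; they are the roots of det(λI − M) = λ³ − (tr M) λ² + s λ − det M, where s is the sum of the principal 2×2 minors.
tr M = -2 + 3 + (-2) = -1.
s = ((-2)·3 − (-3)²) + ((-2)·(-2) − 2²) + (3·(-2) − (-1)²) = -15 + 0 + (-7) = -22.
det M (expand along row 1) = (-2)·(-7) − (-3)·8 + 2·(-3) = 32.
Characteristic polynomial: λ³ + λ² − 22λ − 32 = 0.
Substitute λ = y + (tr M)/3 = y − 0.333333 to remove the quadratic term: y³ + p·y + q = 0 with p = s − (tr M)²/3 = -22.333333 and q = −2(tr M)³/27 + (tr M)·s/3 − det M = -24.592593.
Three real roots ⇒ use the trigonometric (Viète) form: r = 2√(−p/3) = 5.456902, φ = arccos(3q/(p·r)) = arccos(0.605377) = 0.920557 rad.
y_k = r·cos(φ/3 − 2πk/3) for k = 0, 1, 2 gives y = 5.202005, -1.173525, -4.028480.
λ_k = y_k − 0.333333 gives λ = 4.8687, -1.5069, -4.3618 (check: the sum is -1.0000 = tr M).

Hence λ_max = 4.8687 and λ_min = -4.3618.


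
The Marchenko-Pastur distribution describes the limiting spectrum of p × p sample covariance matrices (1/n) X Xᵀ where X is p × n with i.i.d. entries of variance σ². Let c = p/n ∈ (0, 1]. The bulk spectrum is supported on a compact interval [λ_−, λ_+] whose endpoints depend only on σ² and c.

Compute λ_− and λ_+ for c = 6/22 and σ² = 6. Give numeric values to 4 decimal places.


c = 6/22 = 0.272727; √c = 0.522233.
λ_− = σ² (1 − √c)² = 6 · (1 − 0.522233)² = 6 · (0.477767)² = 1.369568.
λ_+ = σ² (1 + √c)² = 6 · (1 + 0.522233)² = 6 · (1.522233)² = 13.903159.

Rounded to 4 decimal places: λ_− ≈ 1.3696, λ_+ ≈ 13.9032.


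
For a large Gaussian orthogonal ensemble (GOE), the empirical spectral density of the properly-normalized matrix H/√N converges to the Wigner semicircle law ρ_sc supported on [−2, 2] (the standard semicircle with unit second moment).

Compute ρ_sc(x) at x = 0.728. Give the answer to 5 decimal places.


ρ_sc(x) = (1/(2π)) √(4 − x²). With x = 0.728:
  4 − x² = 4 − (0.728)² = 4 − 0.529984 = 3.470016.
  √(4 − x²) = 1.862798.
  1/(2π) = 0.159155.
  ρ_sc(0.728) = 0.159155 · 1.862798 = 0.296473.

Rounded to 5 decimal places: ρ_sc(0.728) ≈ 0.29647.


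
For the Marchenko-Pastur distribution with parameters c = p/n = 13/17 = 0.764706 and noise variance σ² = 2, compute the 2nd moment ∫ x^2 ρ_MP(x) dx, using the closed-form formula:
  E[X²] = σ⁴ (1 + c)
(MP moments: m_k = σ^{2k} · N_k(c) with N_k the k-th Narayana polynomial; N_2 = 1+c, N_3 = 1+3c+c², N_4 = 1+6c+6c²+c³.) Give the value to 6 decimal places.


E[X²] = σ⁴ (1 + c) (second MP moment). With σ² = 2 (so σ⁴ = 4) and c = 13/17 = 0.764706: E[X²] = 4 · (1 + 0.764706) = 4 · 1.764706.

So E[X^2] = 7.058824.
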